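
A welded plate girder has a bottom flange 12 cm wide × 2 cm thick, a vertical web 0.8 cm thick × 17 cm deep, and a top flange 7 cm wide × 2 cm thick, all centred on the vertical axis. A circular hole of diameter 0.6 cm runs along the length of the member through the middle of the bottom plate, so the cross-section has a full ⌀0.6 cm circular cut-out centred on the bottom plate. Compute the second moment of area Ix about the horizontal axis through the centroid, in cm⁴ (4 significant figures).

Decompose the section into non-overlapping parts with the origin at the bottom-left of its bounding rectangle.
Bottom plate: 12 × 2, A = 24 cm², y = 1 cm, Ī = 8 cm⁴.
Web plate: 0.8 × 17, A = 13.6 cm², y = 10.5 cm, Ī = 327.533 cm⁴.
Top plate: 7 × 2, A = 14 cm², y = 20 cm, Ī = 4.66667 cm⁴.
Hole (subtracted): ⌀0.6, A = 0.282743 cm², y = 1 cm, Ī = 0.00636173 cm⁴.
Centroid: ȳ = ΣA·y / ΣA = 8.70111 cm.
Transfer each piece to the horizontal axis through the centroid using Ī + A·d² with d = y − 8.70111:
  bottom plate: d = -7.70111 cm → contributes +1431.37 cm⁴
  web plate: d = 1.79889 cm → contributes +371.543 cm⁴
  top plate: d = 11.2989 cm → contributes +1791.97 cm⁴
  hole: d = -7.70111 cm → contributes −16.7751 cm⁴
Total I = 3578.11 cm⁴.

Ix ≈ 3578 cm⁴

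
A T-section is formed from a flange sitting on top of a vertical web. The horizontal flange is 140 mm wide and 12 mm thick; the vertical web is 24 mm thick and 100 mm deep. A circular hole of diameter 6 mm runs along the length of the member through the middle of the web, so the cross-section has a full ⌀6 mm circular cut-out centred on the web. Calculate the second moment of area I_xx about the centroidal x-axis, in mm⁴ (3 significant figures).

Break the section into simple shapes (no overlaps), measuring from the bottom-left corner of the bounding box.
Flange: 140 × 12, A = 1 680 mm², y = 106 mm, Ī = 20 160 mm⁴.
Web: 24 × 100, A = 2 400 mm², y = 50 mm, Ī = 2 000 000 mm⁴.
Hole (subtracted): ⌀6, A = 28.274 mm², y = 50 mm, Ī = 63.617 mm⁴.
Centroid: ȳ = ΣA·y / ΣA = 73.22 mm.
Transfer each piece to the centroidal x-axis using Ī + A·d² with d = y − 73.22:
  flange: d = 32.78 mm → contributes +1 825 397 mm⁴
  web: d = -23.22 mm → contributes +3 293 975 mm⁴
  hole: d = -23.22 mm → contributes −15 308 mm⁴
Total I = 5 104 064 mm⁴.

I_xx ≈ 5.10 × 10⁶ mm⁴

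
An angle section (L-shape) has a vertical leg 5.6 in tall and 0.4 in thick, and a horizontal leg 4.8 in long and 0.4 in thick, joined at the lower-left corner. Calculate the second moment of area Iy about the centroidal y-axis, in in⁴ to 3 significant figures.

Iy ≈ 8.55 in⁴

Treat the section as a set of non-overlapping primitives; coordinates are from the bounding-box lower-left.
Vertical leg: 0.4 × 5.6, A = 2.24 in², x = 0.2 in, Ī = 0.029867 in⁴.
Horizontal leg (remainder): 4.4 × 0.4, A = 1.76 in², x = 2.6 in, Ī = 2.8395 in⁴.
Centroid: x̄ = ΣA·x / ΣA = 1.256 in.
Transfer each piece to the centroidal y-axis using Ī + A·d² with d = x − 1.256:
  vertical leg: d = -1.056 in → contributes +2.5278 in⁴
  horizontal leg (remainder): d = 1.344 in → contributes +6.0186 in⁴
Total I = 8.5464 in⁴.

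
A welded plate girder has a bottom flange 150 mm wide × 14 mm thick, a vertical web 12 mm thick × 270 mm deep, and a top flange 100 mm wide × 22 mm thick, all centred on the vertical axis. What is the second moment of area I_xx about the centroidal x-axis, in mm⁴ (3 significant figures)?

I_xx ≈ 1.09 × 10⁸ mm⁴

Split into non-overlapping primitives; take the origin at the lower-left of the bounding box.
Bottom plate: 150 × 14, A = 2 100 mm², y = 7 mm, Ī = 34 300 mm⁴.
Web plate: 12 × 270, A = 3 240 mm², y = 149 mm, Ī = 19 683 000 mm⁴.
Top plate: 100 × 22, A = 2 200 mm², y = 295 mm, Ī = 88 733 mm⁴.
Centroid: ȳ = ΣA·y / ΣA = 152.05 mm.
Transfer each piece to the centroidal x-axis using Ī + A·d² with d = y − 152.05:
  bottom plate: d = -145.05 mm → contributes +44 217 498 mm⁴
  web plate: d = -3.0504 mm → contributes +19 713 148 mm⁴
  top plate: d = 142.95 mm → contributes +45 044 829 mm⁴
Total I = 108 975 474 mm⁴.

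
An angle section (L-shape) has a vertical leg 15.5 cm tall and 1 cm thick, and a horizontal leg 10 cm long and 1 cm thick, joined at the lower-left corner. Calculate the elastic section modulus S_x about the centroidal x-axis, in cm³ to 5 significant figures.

S_x ≈ 58.613 cm³

Decompose the section into non-overlapping parts with the origin at the bottom-left of its bounding rectangle.
Vertical leg: 1 × 15.5, A = 15.5 cm², y = 7.75 cm, Ī = 310.3229 cm⁴.
Horizontal leg (remainder): 9 × 1, A = 9 cm², y = 0.5 cm, Ī = 0.75 cm⁴.
Centroid: ȳ = ΣA·y / ΣA = 5.086735 cm.
Transfer each piece to the centroidal x-axis using Ī + A·d² with d = y − 5.086735:
  vertical leg: d = 2.663265 cm → contributes +420.2641 cm⁴
  horizontal leg (remainder): d = -4.586735 cm → contributes +190.0932 cm⁴
Total I = 610.3574 cm⁴.
Extreme fibre distance c = 10.41327 cm; S = I/c = 58.61345 cm³.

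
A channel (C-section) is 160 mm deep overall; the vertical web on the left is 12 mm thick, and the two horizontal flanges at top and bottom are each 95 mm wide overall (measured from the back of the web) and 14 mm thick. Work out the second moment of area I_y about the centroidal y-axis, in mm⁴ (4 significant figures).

Decompose the section into non-overlapping parts with the origin at the bottom-left of its bounding rectangle.
Web: 12 × 160, A = 1 920 mm², x = 6 mm, Ī = 23 040 mm⁴.
Top flange (beyond web): 83 × 14, A = 1 162 mm², x = 53.5 mm, Ī = 667 085 mm⁴.
Bottom flange (beyond web): 83 × 14, A = 1 162 mm², x = 53.5 mm, Ī = 667 085 mm⁴.
Centroid: x̄ = ΣA·x / ΣA = 32.0108 mm.
Transfer each piece to the centroidal y-axis using Ī + A·d² with d = x − 32.0108:
  web: d = -26.0108 mm → contributes +1 322 042 mm⁴
  top flange (beyond web): d = 21.4892 mm → contributes +1 203 678 mm⁴
  bottom flange (beyond web): d = 21.4892 mm → contributes +1 203 678 mm⁴
Total I = 3 729 398 mm⁴.

I_y ≈ 3.729 × 10⁶ mm⁴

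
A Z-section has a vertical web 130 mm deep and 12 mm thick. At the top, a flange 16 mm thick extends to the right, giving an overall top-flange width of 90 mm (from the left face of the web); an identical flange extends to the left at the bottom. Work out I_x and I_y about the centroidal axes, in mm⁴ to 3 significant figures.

I_x ≈ 1.04 × 10⁷ mm⁴, I_y ≈ 6.34 × 10⁶ mm⁴

Decompose the section into non-overlapping parts with the origin at the bottom-left of its bounding rectangle.
Web: 12 × 130, A = 1 560 mm², y = 65 mm, Ī = 2 197 000 mm⁴.
Top flange (beyond web): 78 × 16, A = 1 248 mm², y = 122 mm, Ī = 26 624 mm⁴.
Bottom flange (beyond web): 78 × 16, A = 1 248 mm², y = 8 mm, Ī = 26 624 mm⁴.
Centroid: ȳ = ΣA·y / ΣA = 65 mm.
Transfer each piece to the centroidal x-axis using Ī + A·d² with d = y − 65:
  web: d = 0 mm → contributes +2 197 000 mm⁴
  top flange (beyond web): d = 57 mm → contributes +4 081 376 mm⁴
  bottom flange (beyond web): d = -57 mm → contributes +4 081 376 mm⁴
Total I = 10 359 752 mm⁴.
For the y-axis: x̄ = 84 mm.
Repeating about the centroidal y-axis gives I_y = 6 338 592 mm⁴.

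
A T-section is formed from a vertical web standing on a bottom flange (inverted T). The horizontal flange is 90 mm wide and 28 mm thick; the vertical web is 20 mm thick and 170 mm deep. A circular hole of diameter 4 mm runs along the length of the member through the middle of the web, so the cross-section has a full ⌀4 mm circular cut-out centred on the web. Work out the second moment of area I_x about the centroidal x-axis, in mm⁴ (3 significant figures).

I_x ≈ 2.25 × 10⁷ mm⁴

Break the section into simple shapes (no overlaps), measuring from the bottom-left corner of the bounding box.
Flange: 90 × 28, A = 2 520 mm², y = 14 mm, Ī = 164 640 mm⁴.
Web: 20 × 170, A = 3 400 mm², y = 113 mm, Ī = 8 188 333 mm⁴.
Hole (subtracted): ⌀4, A = 12.566 mm², y = 113 mm, Ī = 12.566 mm⁴.
Centroid: ȳ = ΣA·y / ΣA = 70.768 mm.
Transfer each piece to the centroidal x-axis using Ī + A·d² with d = y − 70.768:
  flange: d = -56.768 mm → contributes +8 285 739 mm⁴
  web: d = 42.232 mm → contributes +14 252 242 mm⁴
  hole: d = 42.232 mm → contributes −22 425 mm⁴
Total I = 22 515 557 mm⁴.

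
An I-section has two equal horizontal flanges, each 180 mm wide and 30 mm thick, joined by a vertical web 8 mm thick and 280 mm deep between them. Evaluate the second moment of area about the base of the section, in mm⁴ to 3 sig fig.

Decompose the section into non-overlapping parts with the origin at the bottom-left of its bounding rectangle.
Bottom flange: 180 × 30, A = 5 400 mm², y = 15 mm, Ī = 405 000 mm⁴.
Web: 8 × 280, A = 2 240 mm², y = 170 mm, Ī = 14 634 667 mm⁴.
Top flange: 180 × 30, A = 5 400 mm², y = 325 mm, Ī = 405 000 mm⁴.
Transfer each piece to the base of the section using Ī + A·d² with d = y − 0:
  bottom flange: d = 15 mm → contributes +1 620 000 mm⁴
  web: d = 170 mm → contributes +79 370 667 mm⁴
  top flange: d = 325 mm → contributes +570 780 000 mm⁴
Total I = 651 770 667 mm⁴.

I_base ≈ 6.52 × 10⁸ mm⁴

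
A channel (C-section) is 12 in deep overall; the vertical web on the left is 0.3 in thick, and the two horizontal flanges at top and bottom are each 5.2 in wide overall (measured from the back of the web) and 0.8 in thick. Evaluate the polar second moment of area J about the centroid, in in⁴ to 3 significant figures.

Split into non-overlapping primitives; take the origin at the lower-left of the bounding box.
Web: 0.3 × 12, A = 3.6 in², y = 6 in, Ī = 43.2 in⁴.
Top flange (beyond web): 4.9 × 0.8, A = 3.92 in², y = 11.6 in, Ī = 0.20907 in⁴.
Bottom flange (beyond web): 4.9 × 0.8, A = 3.92 in², y = 0.4 in, Ī = 0.20907 in⁴.
By symmetry the centroid is at mid-height, ȳ = 6 in.
Transfer each piece to the centroidal x-axis using Ī + A·d² with d = y − 6:
  web: d = 0 in → contributes +43.2 in⁴
  top flange (beyond web): d = 5.6 in → contributes +123.14 in⁴
  bottom flange (beyond web): d = -5.6 in → contributes +123.14 in⁴
Total I = 289.48 in⁴.
For the y-axis: x̄ = 1.9318 in.
Repeating about the centroidal y-axis gives I_y = 32.391 in⁴.
Polar second moment: J = I_x + I_y = 321.87 in⁴.

J ≈ 322 in⁴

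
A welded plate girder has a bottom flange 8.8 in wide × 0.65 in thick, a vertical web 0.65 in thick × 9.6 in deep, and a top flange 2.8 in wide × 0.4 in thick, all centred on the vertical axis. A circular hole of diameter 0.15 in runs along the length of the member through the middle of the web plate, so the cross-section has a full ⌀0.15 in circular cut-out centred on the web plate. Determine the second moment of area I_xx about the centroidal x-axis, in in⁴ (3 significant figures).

Split into non-overlapping primitives; take the origin at the lower-left of the bounding box.
Bottom plate: 8.8 × 0.65, A = 5.72 in², y = 0.325 in, Ī = 0.20139 in⁴.
Web plate: 0.65 × 9.6, A = 6.24 in², y = 5.45 in, Ī = 47.923 in⁴.
Top plate: 2.8 × 0.4, A = 1.12 in², y = 10.45 in, Ī = 0.014933 in⁴.
Hole (subtracted): ⌀0.15, A = 0.017671 in², y = 5.45 in, Ī = 0.00002485 in⁴.
Centroid: ȳ = ΣA·y / ΣA = 3.6345 in.
Transfer each piece to the centroidal x-axis using Ī + A·d² with d = y − 3.6345:
  bottom plate: d = -3.3095 in → contributes +62.85 in⁴
  web plate: d = 1.8155 in → contributes +68.491 in⁴
  top plate: d = 6.8155 in → contributes +52.04 in⁴
  hole: d = 1.8155 in → contributes −0.058272 in⁴
Total I = 183.32 in⁴.

I_xx ≈ 183 in⁴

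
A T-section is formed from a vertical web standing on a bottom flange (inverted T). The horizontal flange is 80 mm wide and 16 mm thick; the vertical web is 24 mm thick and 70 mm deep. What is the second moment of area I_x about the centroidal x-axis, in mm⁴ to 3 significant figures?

I_x ≈ 2.06 × 10⁶ mm⁴

Decompose the section into non-overlapping parts with the origin at the bottom-left of its bounding rectangle.
Flange: 80 × 16, A = 1 280 mm², y = 8 mm, Ī = 27 307 mm⁴.
Web: 24 × 70, A = 1 680 mm², y = 51 mm, Ī = 686 000 mm⁴.
Centroid: ȳ = ΣA·y / ΣA = 32.405 mm.
Transfer each piece to the centroidal x-axis using Ī + A·d² with d = y − 32.405:
  flange: d = -24.405 mm → contributes +789 705 mm⁴
  web: d = 18.595 mm → contributes +1 266 875 mm⁴
Total I = 2 056 580 mm⁴.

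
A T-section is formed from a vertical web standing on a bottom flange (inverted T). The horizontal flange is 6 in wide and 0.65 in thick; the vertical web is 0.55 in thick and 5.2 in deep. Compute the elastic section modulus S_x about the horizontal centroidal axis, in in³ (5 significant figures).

Split into non-overlapping primitives; take the origin at the lower-left of the bounding box.
Flange: 6 × 0.65, A = 3.9 in², y = 0.325 in, Ī = 0.1373125 in⁴.
Web: 0.55 × 5.2, A = 2.86 in², y = 3.25 in, Ī = 6.444533 in⁴.
Centroid: ȳ = ΣA·y / ΣA = 1.5625 in.
Transfer each piece to the horizontal centroidal axis using Ī + A·d² with d = y − 1.5625:
  flange: d = -1.2375 in → contributes +6.109797 in⁴
  web: d = 1.6875 in → contributes +14.58883 in⁴
Total I = 20.69863 in⁴.
Extreme fibre distance c = 4.2875 in; S = I/c = 4.827668 in³.

S_x ≈ 4.8277 in³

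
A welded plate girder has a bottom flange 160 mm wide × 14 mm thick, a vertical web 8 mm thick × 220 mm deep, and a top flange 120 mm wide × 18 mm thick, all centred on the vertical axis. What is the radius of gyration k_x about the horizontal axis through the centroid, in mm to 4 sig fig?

k_x ≈ 105.4 mm

Treat the section as a set of non-overlapping primitives; coordinates are from the bounding-box lower-left.
Bottom plate: 160 × 14, A = 2 240 mm², y = 7 mm, Ī = 36586.7 mm⁴.
Web plate: 8 × 220, A = 1 760 mm², y = 124 mm, Ī = 7 098 667 mm⁴.
Top plate: 120 × 18, A = 2 160 mm², y = 243 mm, Ī = 58 320 mm⁴.
Centroid: ȳ = ΣA·y / ΣA = 123.182 mm.
Transfer each piece to the horizontal axis through the centroid using Ī + A·d² with d = y − 123.182:
  bottom plate: d = -116.182 mm → contributes +30 272 588 mm⁴
  web plate: d = 0.818182 mm → contributes +7 099 845 mm⁴
  top plate: d = 119.818 mm → contributes +31 068 137 mm⁴
Total I = 68 440 570 mm⁴.
Radius of gyration: k = √(I/A) = √(68 440 570 / 6 160) = 105.406 mm.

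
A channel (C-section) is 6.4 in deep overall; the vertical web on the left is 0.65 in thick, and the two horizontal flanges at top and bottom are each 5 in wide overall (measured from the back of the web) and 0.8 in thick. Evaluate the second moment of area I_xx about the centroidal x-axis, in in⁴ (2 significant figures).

Treat the section as a set of non-overlapping primitives; coordinates are from the bounding-box lower-left.
Web: 0.65 × 6.4, A = 4.16 in², y = 3.2 in, Ī = 14.2 in⁴.
Top flange (beyond web): 4.35 × 0.8, A = 3.48 in², y = 6 in, Ī = 0.1856 in⁴.
Bottom flange (beyond web): 4.35 × 0.8, A = 3.48 in², y = 0.4 in, Ī = 0.1856 in⁴.
By symmetry the centroid is at mid-height, ȳ = 3.2 in.
Transfer each piece to the centroidal x-axis using Ī + A·d² with d = y − 3.2:
  web: d = 0 in → contributes +14.2 in⁴
  top flange (beyond web): d = 2.8 in → contributes +27.47 in⁴
  bottom flange (beyond web): d = -2.8 in → contributes +27.47 in⁴
Total I = 69.14 in⁴.

I_xx ≈ 69 in⁴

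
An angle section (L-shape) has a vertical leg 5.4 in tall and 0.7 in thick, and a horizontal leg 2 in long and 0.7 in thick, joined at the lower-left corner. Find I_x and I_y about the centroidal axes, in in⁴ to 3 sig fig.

I_x ≈ 13.3 in⁴, I_y ≈ 1.02 in⁴

Break the section into simple shapes (no overlaps), measuring from the bottom-left corner of the bounding box.
Vertical leg: 0.7 × 5.4, A = 3.78 in², y = 2.7 in, Ī = 9.1854 in⁴.
Horizontal leg (remainder): 1.3 × 0.7, A = 0.91 in², y = 0.35 in, Ī = 0.037158 in⁴.
Centroid: ȳ = ΣA·y / ΣA = 2.244 in.
Transfer each piece to the centroidal x-axis using Ī + A·d² with d = y − 2.244:
  vertical leg: d = 0.45597 in → contributes +9.9713 in⁴
  horizontal leg (remainder): d = -1.894 in → contributes +3.3016 in⁴
Total I = 13.273 in⁴.
For the y-axis: x̄ = 0.54403 in.
Repeating about the centroidal y-axis gives I_y = 1.0159 in⁴.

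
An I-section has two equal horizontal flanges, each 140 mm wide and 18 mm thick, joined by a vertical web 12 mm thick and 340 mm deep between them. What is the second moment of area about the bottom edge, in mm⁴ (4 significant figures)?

Break the section into simple shapes (no overlaps), measuring from the bottom-left corner of the bounding box.
Bottom flange: 140 × 18, A = 2 520 mm², y = 9 mm, Ī = 68 040 mm⁴.
Web: 12 × 340, A = 4 080 mm², y = 188 mm, Ī = 39 304 000 mm⁴.
Top flange: 140 × 18, A = 2 520 mm², y = 367 mm, Ī = 68 040 mm⁴.
Transfer each piece to a horizontal axis along the bottom face using Ī + A·d² with d = y − 0:
  bottom flange: d = 9 mm → contributes +272 160 mm⁴
  web: d = 188 mm → contributes +183 507 520 mm⁴
  top flange: d = 367 mm → contributes +339 484 320 mm⁴
Total I = 523 264 000 mm⁴.

I_base ≈ 5.233 × 10⁸ mm⁴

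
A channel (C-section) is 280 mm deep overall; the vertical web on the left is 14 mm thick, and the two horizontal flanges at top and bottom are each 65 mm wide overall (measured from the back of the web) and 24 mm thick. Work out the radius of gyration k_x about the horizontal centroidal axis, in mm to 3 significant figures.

Split into non-overlapping primitives; take the origin at the lower-left of the bounding box.
Web: 14 × 280, A = 3 920 mm², y = 140 mm, Ī = 25 610 667 mm⁴.
Top flange (beyond web): 51 × 24, A = 1 224 mm², y = 268 mm, Ī = 58 752 mm⁴.
Bottom flange (beyond web): 51 × 24, A = 1 224 mm², y = 12 mm, Ī = 58 752 mm⁴.
By symmetry the centroid is at mid-height, ȳ = 140 mm.
Transfer each piece to the horizontal centroidal axis using Ī + A·d² with d = y − 140:
  web: d = 0 mm → contributes +25 610 667 mm⁴
  top flange (beyond web): d = 128 mm → contributes +20 112 768 mm⁴
  bottom flange (beyond web): d = -128 mm → contributes +20 112 768 mm⁴
Total I = 65 836 203 mm⁴.
Radius of gyration: k = √(I/A) = √(65 836 203 / 6 368) = 101.68 mm.

k_x ≈ 102 mm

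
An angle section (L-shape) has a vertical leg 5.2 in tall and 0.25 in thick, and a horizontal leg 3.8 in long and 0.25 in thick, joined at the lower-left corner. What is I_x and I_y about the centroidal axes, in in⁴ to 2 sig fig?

Treat the section as a set of non-overlapping primitives; coordinates are from the bounding-box lower-left.
Vertical leg: 0.25 × 5.2, A = 1.3 in², y = 2.6 in, Ī = 2.929 in⁴.
Horizontal leg (remainder): 3.55 × 0.25, A = 0.8875 in², y = 0.125 in, Ī = 0.004622 in⁴.
Centroid: ȳ = ΣA·y / ΣA = 1.596 in.
Transfer each piece to the centroidal x-axis using Ī + A·d² with d = y − 1.596:
  vertical leg: d = 1.004 in → contributes +4.24 in⁴
  horizontal leg (remainder): d = -1.471 in → contributes +1.925 in⁴
Total I = 6.165 in⁴.
For the y-axis: x̄ = 0.8959 in.
Repeating about the centroidal y-axis gives I_y = 2.843 in⁴.

I_x ≈ 6.2 in⁴, I_y ≈ 2.8 in⁴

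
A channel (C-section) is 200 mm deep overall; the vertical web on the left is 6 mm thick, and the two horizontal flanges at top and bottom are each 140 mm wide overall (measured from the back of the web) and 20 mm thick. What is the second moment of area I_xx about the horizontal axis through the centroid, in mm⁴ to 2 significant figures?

I_xx ≈ 4.8 × 10⁷ mm⁴

Split into non-overlapping primitives; take the origin at the lower-left of the bounding box.
Web: 6 × 200, A = 1 200 mm², y = 100 mm, Ī = 4 000 000 mm⁴.
Top flange (beyond web): 134 × 20, A = 2 680 mm², y = 190 mm, Ī = 89 333 mm⁴.
Bottom flange (beyond web): 134 × 20, A = 2 680 mm², y = 10 mm, Ī = 89 333 mm⁴.
By symmetry the centroid is at mid-height, ȳ = 100 mm.
Transfer each piece to the horizontal axis through the centroid using Ī + A·d² with d = y − 100:
  web: d = 0 mm → contributes +4 000 000 mm⁴
  top flange (beyond web): d = 90 mm → contributes +21 797 333 mm⁴
  bottom flange (beyond web): d = -90 mm → contributes +21 797 333 mm⁴
Total I = 47 594 667 mm⁴.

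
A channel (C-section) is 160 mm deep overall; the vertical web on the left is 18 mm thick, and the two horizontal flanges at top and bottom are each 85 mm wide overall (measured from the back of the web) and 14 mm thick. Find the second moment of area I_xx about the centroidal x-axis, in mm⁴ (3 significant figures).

Treat the section as a set of non-overlapping primitives; coordinates are from the bounding-box lower-left.
Web: 18 × 160, A = 2 880 mm², y = 80 mm, Ī = 6 144 000 mm⁴.
Top flange (beyond web): 67 × 14, A = 938 mm², y = 153 mm, Ī = 15 321 mm⁴.
Bottom flange (beyond web): 67 × 14, A = 938 mm², y = 7 mm, Ī = 15 321 mm⁴.
By symmetry the centroid is at mid-height, ȳ = 80 mm.
Transfer each piece to the centroidal x-axis using Ī + A·d² with d = y − 80:
  web: d = 0 mm → contributes +6 144 000 mm⁴
  top flange (beyond web): d = 73 mm → contributes +5 013 923 mm⁴
  bottom flange (beyond web): d = -73 mm → contributes +5 013 923 mm⁴
Total I = 16 171 845 mm⁴.

I_xx ≈ 1.62 × 10⁷ mm⁴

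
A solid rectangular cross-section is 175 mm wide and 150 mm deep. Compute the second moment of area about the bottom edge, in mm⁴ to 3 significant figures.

The section: 175 × 150, A = 26 250 mm², y = 75 mm, Ī = 49 218 750 mm⁴.
Transfer it to a horizontal axis along the bottom face using Ī + A·d² with d = y − 0:
  the section: d = 75 mm → contributes +196 875 000 mm⁴
Total I = 196 875 000 mm⁴.

I_base ≈ 1.97 × 10⁸ mm⁴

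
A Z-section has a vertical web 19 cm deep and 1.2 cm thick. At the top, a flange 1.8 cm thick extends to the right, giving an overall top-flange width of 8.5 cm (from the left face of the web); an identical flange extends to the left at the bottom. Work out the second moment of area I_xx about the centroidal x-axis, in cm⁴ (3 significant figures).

I_xx ≈ 2640 cm⁴

Treat the section as a set of non-overlapping primitives; coordinates are from the bounding-box lower-left.
Web: 1.2 × 19, A = 22.8 cm², y = 9.5 cm, Ī = 685.9 cm⁴.
Top flange (beyond web): 7.3 × 1.8, A = 13.14 cm², y = 18.1 cm, Ī = 3.5478 cm⁴.
Bottom flange (beyond web): 7.3 × 1.8, A = 13.14 cm², y = 0.9 cm, Ī = 3.5478 cm⁴.
Centroid: ȳ = ΣA·y / ΣA = 9.5 cm.
Transfer each piece to the centroidal x-axis using Ī + A·d² with d = y − 9.5:
  web: d = 0 cm → contributes +685.9 cm⁴
  top flange (beyond web): d = 8.6 cm → contributes +975.38 cm⁴
  bottom flange (beyond web): d = -8.6 cm → contributes +975.38 cm⁴
Total I = 2636.7 cm⁴.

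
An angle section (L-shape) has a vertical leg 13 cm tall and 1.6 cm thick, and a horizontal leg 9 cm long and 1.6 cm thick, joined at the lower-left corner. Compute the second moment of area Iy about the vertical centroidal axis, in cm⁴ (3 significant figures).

Iy ≈ 211 cm⁴

Break the section into simple shapes (no overlaps), measuring from the bottom-left corner of the bounding box.
Vertical leg: 1.6 × 13, A = 20.8 cm², x = 0.8 cm, Ī = 4.4373 cm⁴.
Horizontal leg (remainder): 7.4 × 1.6, A = 11.84 cm², x = 5.3 cm, Ī = 54.03 cm⁴.
Centroid: x̄ = ΣA·x / ΣA = 2.4324 cm.
Transfer each piece to the vertical centroidal axis using Ī + A·d² with d = x − 2.4324:
  vertical leg: d = -1.6324 cm → contributes +59.861 cm⁴
  horizontal leg (remainder): d = 2.8676 cm → contributes +151.39 cm⁴
Total I = 211.26 cm⁴.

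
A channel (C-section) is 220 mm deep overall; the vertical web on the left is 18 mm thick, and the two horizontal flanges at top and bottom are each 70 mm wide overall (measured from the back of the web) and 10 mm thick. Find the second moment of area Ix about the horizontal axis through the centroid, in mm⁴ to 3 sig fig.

Ix ≈ 2.74 × 10⁷ mm⁴

Treat the section as a set of non-overlapping primitives; coordinates are from the bounding-box lower-left.
Web: 18 × 220, A = 3 960 mm², y = 110 mm, Ī = 15 972 000 mm⁴.
Top flange (beyond web): 52 × 10, A = 520 mm², y = 215 mm, Ī = 4333.3 mm⁴.
Bottom flange (beyond web): 52 × 10, A = 520 mm², y = 5 mm, Ī = 4333.3 mm⁴.
By symmetry the centroid is at mid-height, ȳ = 110 mm.
Transfer each piece to the horizontal axis through the centroid using Ī + A·d² with d = y − 110:
  web: d = 0 mm → contributes +15 972 000 mm⁴
  top flange (beyond web): d = 105 mm → contributes +5 737 333 mm⁴
  bottom flange (beyond web): d = -105 mm → contributes +5 737 333 mm⁴
Total I = 27 446 667 mm⁴.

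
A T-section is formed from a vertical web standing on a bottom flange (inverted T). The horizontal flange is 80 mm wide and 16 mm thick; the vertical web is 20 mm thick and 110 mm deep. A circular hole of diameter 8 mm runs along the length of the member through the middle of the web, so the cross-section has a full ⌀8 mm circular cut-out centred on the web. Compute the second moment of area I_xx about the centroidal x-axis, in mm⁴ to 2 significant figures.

I_xx ≈ 5.4 × 10⁶ mm⁴

Treat the section as a set of non-overlapping primitives; coordinates are from the bounding-box lower-left.
Flange: 80 × 16, A = 1 280 mm², y = 8 mm, Ī = 27 307 mm⁴.
Web: 20 × 110, A = 2 200 mm², y = 71 mm, Ī = 2 218 333 mm⁴.
Hole (subtracted): ⌀8, A = 50.27 mm², y = 71 mm, Ī = 201.1 mm⁴.
Centroid: ȳ = ΣA·y / ΣA = 47.49 mm.
Transfer each piece to the centroidal x-axis using Ī + A·d² with d = y − 47.49:
  flange: d = -39.49 mm → contributes +2 023 211 mm⁴
  web: d = 23.51 mm → contributes +3 434 527 mm⁴
  hole: d = 23.51 mm → contributes −27 989 mm⁴
Total I = 5 429 749 mm⁴.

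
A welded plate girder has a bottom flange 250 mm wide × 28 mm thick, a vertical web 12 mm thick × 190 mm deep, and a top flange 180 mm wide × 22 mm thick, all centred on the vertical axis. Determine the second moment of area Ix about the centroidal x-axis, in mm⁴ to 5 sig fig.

Treat the section as a set of non-overlapping primitives; coordinates are from the bounding-box lower-left.
Bottom plate: 250 × 28, A = 7 000 mm², y = 14 mm, Ī = 457333.3 mm⁴.
Web plate: 12 × 190, A = 2 280 mm², y = 123 mm, Ī = 6 859 000 mm⁴.
Top plate: 180 × 22, A = 3 960 mm², y = 229 mm, Ī = 159 720 mm⁴.
Centroid: ȳ = ΣA·y / ΣA = 97.07553 mm.
Transfer each piece to the centroidal x-axis using Ī + A·d² with d = y − 97.07553:
  bottom plate: d = -83.07553 mm → contributes +48 768 138 mm⁴
  web plate: d = 25.92447 mm → contributes +8 391 338 mm⁴
  top plate: d = 131.9245 mm → contributes +69 079 822 mm⁴
Total I = 126 239 298 mm⁴.

Ix ≈ 1.2624 × 10⁸ mm⁴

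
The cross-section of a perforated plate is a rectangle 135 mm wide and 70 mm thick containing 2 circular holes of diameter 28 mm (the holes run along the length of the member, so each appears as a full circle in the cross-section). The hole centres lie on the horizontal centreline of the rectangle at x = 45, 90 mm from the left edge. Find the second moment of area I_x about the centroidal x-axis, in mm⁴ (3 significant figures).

Treat the section as a set of non-overlapping primitives; coordinates are from the bounding-box lower-left.
Plate: 135 × 70, A = 9 450 mm², y = 35 mm, Ī = 3 858 750 mm⁴.
Hole 1 (subtracted): ⌀28, A = 615.75 mm², y = 35 mm, Ī = 30 172 mm⁴.
Hole 2 (subtracted): ⌀28, A = 615.75 mm², y = 35 mm, Ī = 30 172 mm⁴.
By symmetry the centroid is at mid-height, ȳ = 35 mm.
All pieces are centred on the centroidal x-axis, so I = ΣĪ (holes subtracted) = 3 798 406 mm⁴.

I_x ≈ 3.80 × 10⁶ mm⁴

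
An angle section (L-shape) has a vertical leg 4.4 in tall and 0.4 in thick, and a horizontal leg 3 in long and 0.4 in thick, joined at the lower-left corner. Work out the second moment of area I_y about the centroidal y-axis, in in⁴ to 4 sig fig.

I_y ≈ 2.080 in⁴

Treat the section as a set of non-overlapping primitives; coordinates are from the bounding-box lower-left.
Vertical leg: 0.4 × 4.4, A = 1.76 in², x = 0.2 in, Ī = 0.0234667 in⁴.
Horizontal leg (remainder): 2.6 × 0.4, A = 1.04 in², x = 1.7 in, Ī = 0.585867 in⁴.
Centroid: x̄ = ΣA·x / ΣA = 0.757143 in.
Transfer each piece to the centroidal y-axis using Ī + A·d² with d = x − 0.757143:
  vertical leg: d = -0.557143 in → contributes +0.569785 in⁴
  horizontal leg (remainder): d = 0.942857 in → contributes +1.51041 in⁴
Total I = 2.08019 in⁴.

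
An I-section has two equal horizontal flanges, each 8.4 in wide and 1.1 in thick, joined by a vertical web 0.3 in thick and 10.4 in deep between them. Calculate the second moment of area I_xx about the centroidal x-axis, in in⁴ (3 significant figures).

I_xx ≈ 641 in⁴

Break the section into simple shapes (no overlaps), measuring from the bottom-left corner of the bounding box.
Bottom flange: 8.4 × 1.1, A = 9.24 in², y = 0.55 in, Ī = 0.9317 in⁴.
Web: 0.3 × 10.4, A = 3.12 in², y = 6.3 in, Ī = 28.122 in⁴.
Top flange: 8.4 × 1.1, A = 9.24 in², y = 12.05 in, Ī = 0.9317 in⁴.
By symmetry the centroid is at mid-height, ȳ = 6.3 in.
Transfer each piece to the centroidal x-axis using Ī + A·d² with d = y − 6.3:
  bottom flange: d = -5.75 in → contributes +306.43 in⁴
  web: d = 0 in → contributes +28.122 in⁴
  top flange: d = 5.75 in → contributes +306.43 in⁴
Total I = 640.98 in⁴.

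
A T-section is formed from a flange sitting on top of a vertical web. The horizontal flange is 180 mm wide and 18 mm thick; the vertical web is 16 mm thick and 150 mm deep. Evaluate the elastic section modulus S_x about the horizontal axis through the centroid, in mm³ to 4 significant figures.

S_x ≈ 1.161 × 10⁵ mm³

Split into non-overlapping primitives; take the origin at the lower-left of the bounding box.
Flange: 180 × 18, A = 3 240 mm², y = 159 mm, Ī = 87 480 mm⁴.
Web: 16 × 150, A = 2 400 mm², y = 75 mm, Ī = 4 500 000 mm⁴.
Centroid: ȳ = ΣA·y / ΣA = 123.255 mm.
Transfer each piece to the horizontal axis through the centroid using Ī + A·d² with d = y − 123.255:
  flange: d = 35.7447 mm → contributes +4 227 170 mm⁴
  web: d = -48.2553 mm → contributes +10 088 582 mm⁴
Total I = 14 315 752 mm⁴.
Extreme fibre distance c = 123.255 mm; S = I/c = 116 147 mm³.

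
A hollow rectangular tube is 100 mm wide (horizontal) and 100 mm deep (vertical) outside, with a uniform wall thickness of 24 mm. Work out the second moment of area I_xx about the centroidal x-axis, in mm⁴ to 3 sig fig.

Decompose the section into non-overlapping parts with the origin at the bottom-left of its bounding rectangle.
Outer rectangle: 100 × 100, A = 10 000 mm², y = 50 mm, Ī = 8 333 333 mm⁴.
Inner void (subtracted): 52 × 52, A = 2 704 mm², y = 50 mm, Ī = 609 301 mm⁴.
By symmetry the centroid is at mid-height, ȳ = 50 mm.
All pieces are centred on the centroidal x-axis, so I = ΣĪ (holes subtracted) = 7 724 032 mm⁴.

I_xx ≈ 7.72 × 10⁶ mm⁴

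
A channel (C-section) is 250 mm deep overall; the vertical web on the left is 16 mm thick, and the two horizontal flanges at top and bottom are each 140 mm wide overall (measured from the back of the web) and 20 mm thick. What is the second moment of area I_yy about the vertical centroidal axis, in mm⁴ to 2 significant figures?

I_yy ≈ 1.7 × 10⁷ mm⁴

Decompose the section into non-overlapping parts with the origin at the bottom-left of its bounding rectangle.
Web: 16 × 250, A = 4 000 mm², x = 8 mm, Ī = 85 333 mm⁴.
Top flange (beyond web): 124 × 20, A = 2 480 mm², x = 78 mm, Ī = 3 177 707 mm⁴.
Bottom flange (beyond web): 124 × 20, A = 2 480 mm², x = 78 mm, Ī = 3 177 707 mm⁴.
Centroid: x̄ = ΣA·x / ΣA = 46.75 mm.
Transfer each piece to the vertical centroidal axis using Ī + A·d² with d = x − 46.75:
  web: d = -38.75 mm → contributes +6 091 583 mm⁴
  top flange (beyond web): d = 31.25 mm → contributes +5 599 582 mm⁴
  bottom flange (beyond web): d = 31.25 mm → contributes +5 599 582 mm⁴
Total I = 17 290 747 mm⁴.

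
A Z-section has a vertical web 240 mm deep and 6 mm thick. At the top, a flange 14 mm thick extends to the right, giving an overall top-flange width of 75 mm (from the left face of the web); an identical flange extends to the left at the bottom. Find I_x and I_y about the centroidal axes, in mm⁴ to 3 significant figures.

I_x ≈ 3.16 × 10⁷ mm⁴, I_y ≈ 3.49 × 10⁶ mm⁴

Break the section into simple shapes (no overlaps), measuring from the bottom-left corner of the bounding box.
Web: 6 × 240, A = 1 440 mm², y = 120 mm, Ī = 6 912 000 mm⁴.
Top flange (beyond web): 69 × 14, A = 966 mm², y = 233 mm, Ī = 15 778 mm⁴.
Bottom flange (beyond web): 69 × 14, A = 966 mm², y = 7 mm, Ī = 15 778 mm⁴.
Centroid: ȳ = ΣA·y / ΣA = 120 mm.
Transfer each piece to the centroidal x-axis using Ī + A·d² with d = y − 120:
  web: d = 0 mm → contributes +6 912 000 mm⁴
  top flange (beyond web): d = 113 mm → contributes +12 350 632 mm⁴
  bottom flange (beyond web): d = -113 mm → contributes +12 350 632 mm⁴
Total I = 31 613 264 mm⁴.
For the y-axis: x̄ = 72 mm.
Repeating about the centroidal y-axis gives I_y = 3 487 716 mm⁴.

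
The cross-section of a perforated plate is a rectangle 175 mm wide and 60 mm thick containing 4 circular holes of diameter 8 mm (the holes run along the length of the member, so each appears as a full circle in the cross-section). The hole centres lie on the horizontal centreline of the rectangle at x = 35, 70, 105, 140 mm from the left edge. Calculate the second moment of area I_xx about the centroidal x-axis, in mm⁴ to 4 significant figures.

I_xx ≈ 3.149 × 10⁶ mm⁴

Treat the section as a set of non-overlapping primitives; coordinates are from the bounding-box lower-left.
Plate: 175 × 60, A = 10 500 mm², y = 30 mm, Ī = 3 150 000 mm⁴.
Hole 1 (subtracted): ⌀8, A = 50.2655 mm², y = 30 mm, Ī = 201.062 mm⁴.
Hole 2 (subtracted): ⌀8, A = 50.2655 mm², y = 30 mm, Ī = 201.062 mm⁴.
Hole 3 (subtracted): ⌀8, A = 50.2655 mm², y = 30 mm, Ī = 201.062 mm⁴.
Hole 4 (subtracted): ⌀8, A = 50.2655 mm², y = 30 mm, Ī = 201.062 mm⁴.
By symmetry the centroid is at mid-height, ȳ = 30 mm.
All pieces are centred on the centroidal x-axis, so I = ΣĪ (holes subtracted) = 3 149 196 mm⁴.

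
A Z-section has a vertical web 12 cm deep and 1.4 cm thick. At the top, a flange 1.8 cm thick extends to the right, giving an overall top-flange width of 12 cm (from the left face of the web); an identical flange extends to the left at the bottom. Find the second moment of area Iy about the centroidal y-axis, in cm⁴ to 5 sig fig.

Split into non-overlapping primitives; take the origin at the lower-left of the bounding box.
Web: 1.4 × 12, A = 16.8 cm², x = 11.3 cm, Ī = 2.744 cm⁴.
Top flange (beyond web): 10.6 × 1.8, A = 19.08 cm², x = 17.3 cm, Ī = 178.6524 cm⁴.
Bottom flange (beyond web): 10.6 × 1.8, A = 19.08 cm², x = 5.3 cm, Ī = 178.6524 cm⁴.
Centroid: x̄ = ΣA·x / ΣA = 11.3 cm.
Transfer each piece to the centroidal y-axis using Ī + A·d² with d = x − 11.3:
  web: d = 0 cm → contributes +2.744 cm⁴
  top flange (beyond web): d = 6 cm → contributes +865.5324 cm⁴
  bottom flange (beyond web): d = -6 cm → contributes +865.5324 cm⁴
Total I = 1733.809 cm⁴.

Iy ≈ 1733.8 cm⁴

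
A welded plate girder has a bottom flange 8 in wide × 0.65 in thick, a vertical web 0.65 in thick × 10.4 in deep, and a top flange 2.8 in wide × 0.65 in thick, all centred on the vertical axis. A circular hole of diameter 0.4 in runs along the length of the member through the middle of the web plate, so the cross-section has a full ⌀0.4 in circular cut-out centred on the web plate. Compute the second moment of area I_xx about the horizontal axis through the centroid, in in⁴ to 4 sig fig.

I_xx ≈ 249.9 in⁴

Break the section into simple shapes (no overlaps), measuring from the bottom-left corner of the bounding box.
Bottom plate: 8 × 0.65, A = 5.2 in², y = 0.325 in, Ī = 0.183083 in⁴.
Web plate: 0.65 × 10.4, A = 6.76 in², y = 5.85 in, Ī = 60.9301 in⁴.
Top plate: 2.8 × 0.65, A = 1.82 in², y = 11.375 in, Ī = 0.0640792 in⁴.
Hole (subtracted): ⌀0.4, A = 0.125664 in², y = 5.85 in, Ī = 0.00125664 in⁴.
Centroid: ȳ = ΣA·y / ΣA = 4.48234 in.
Transfer each piece to the horizontal axis through the centroid using Ī + A·d² with d = y − 4.48234:
  bottom plate: d = -4.15734 in → contributes +90.0571 in⁴
  web plate: d = 1.36766 in → contributes +73.5747 in⁴
  top plate: d = 6.89266 in → contributes +86.53 in⁴
  hole: d = 1.36766 in → contributes −0.23631 in⁴
Total I = 249.926 in⁴.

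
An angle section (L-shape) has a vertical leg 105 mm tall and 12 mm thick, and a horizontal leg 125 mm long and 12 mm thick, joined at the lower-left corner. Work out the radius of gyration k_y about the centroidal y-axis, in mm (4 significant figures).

Treat the section as a set of non-overlapping primitives; coordinates are from the bounding-box lower-left.
Vertical leg: 12 × 105, A = 1 260 mm², x = 6 mm, Ī = 15 120 mm⁴.
Horizontal leg (remainder): 113 × 12, A = 1 356 mm², x = 68.5 mm, Ī = 1 442 897 mm⁴.
Centroid: x̄ = ΣA·x / ΣA = 38.3968 mm.
Transfer each piece to the centroidal y-axis using Ī + A·d² with d = x − 38.3968:
  vertical leg: d = -32.3968 mm → contributes +1 337 555 mm⁴
  horizontal leg (remainder): d = 30.1032 mm → contributes +2 671 709 mm⁴
Total I = 4 009 264 mm⁴.
Radius of gyration: k = √(I/A) = √(4 009 264 / 2 616) = 39.1484 mm.

k_y ≈ 39.15 mm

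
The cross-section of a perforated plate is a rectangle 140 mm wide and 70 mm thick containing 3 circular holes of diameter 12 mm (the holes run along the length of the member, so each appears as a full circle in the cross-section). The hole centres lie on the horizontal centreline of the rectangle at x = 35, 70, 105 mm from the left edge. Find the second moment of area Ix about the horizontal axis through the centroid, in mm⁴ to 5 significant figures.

Ix ≈ 3.9986 × 10⁶ mm⁴

Split into non-overlapping primitives; take the origin at the lower-left of the bounding box.
Plate: 140 × 70, A = 9 800 mm², y = 35 mm, Ī = 4 001 667 mm⁴.
Hole 1 (subtracted): ⌀12, A = 113.0973 mm², y = 35 mm, Ī = 1017.876 mm⁴.
Hole 2 (subtracted): ⌀12, A = 113.0973 mm², y = 35 mm, Ī = 1017.876 mm⁴.
Hole 3 (subtracted): ⌀12, A = 113.0973 mm², y = 35 mm, Ī = 1017.876 mm⁴.
By symmetry the centroid is at mid-height, ȳ = 35 mm.
All pieces are centred on the horizontal axis through the centroid, so I = ΣĪ (holes subtracted) = 3 998 613 mm⁴.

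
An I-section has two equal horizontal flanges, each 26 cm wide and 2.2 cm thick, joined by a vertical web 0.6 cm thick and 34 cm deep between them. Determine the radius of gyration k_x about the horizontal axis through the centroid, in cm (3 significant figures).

Break the section into simple shapes (no overlaps), measuring from the bottom-left corner of the bounding box.
Bottom flange: 26 × 2.2, A = 57.2 cm², y = 1.1 cm, Ī = 23.071 cm⁴.
Web: 0.6 × 34, A = 20.4 cm², y = 19.2 cm, Ī = 1965.2 cm⁴.
Top flange: 26 × 2.2, A = 57.2 cm², y = 37.3 cm, Ī = 23.071 cm⁴.
By symmetry the centroid is at mid-height, ȳ = 19.2 cm.
Transfer each piece to the horizontal axis through the centroid using Ī + A·d² with d = y − 19.2:
  bottom flange: d = -18.1 cm → contributes +18 762 cm⁴
  web: d = 0 cm → contributes +1965.2 cm⁴
  top flange: d = 18.1 cm → contributes +18 762 cm⁴
Total I = 39 490 cm⁴.
Radius of gyration: k = √(I/A) = √(39 490 / 134.8) = 17.116 cm.

k_x ≈ 17.1 cm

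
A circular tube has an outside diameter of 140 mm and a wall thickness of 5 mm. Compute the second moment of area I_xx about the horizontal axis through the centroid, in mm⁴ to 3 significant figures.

I_xx ≈ 4.84 × 10⁶ mm⁴

Decompose the section into non-overlapping parts with the origin at the bottom-left of its bounding rectangle.
Outer circle: ⌀140, A = 15 394 mm², y = 70 mm, Ī = 18 857 410 mm⁴.
Bore (subtracted): ⌀130, A = 13 273 mm², y = 70 mm, Ī = 14 019 848 mm⁴.
By symmetry the centroid is at mid-height, ȳ = 70 mm.
All pieces are centred on the horizontal axis through the centroid, so I = ΣĪ (holes subtracted) = 4 837 562 mm⁴.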